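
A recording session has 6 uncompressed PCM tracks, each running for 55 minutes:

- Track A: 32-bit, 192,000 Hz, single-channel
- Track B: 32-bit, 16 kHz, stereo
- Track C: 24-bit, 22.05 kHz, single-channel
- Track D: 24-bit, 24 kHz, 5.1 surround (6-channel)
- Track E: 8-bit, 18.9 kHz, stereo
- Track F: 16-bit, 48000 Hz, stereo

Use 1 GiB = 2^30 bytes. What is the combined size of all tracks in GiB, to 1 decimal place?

5.0 GiB

55 minutes = 3,300 s.
Track A: 192,000 × 3,300 × 4 × 1 = 2,534,400,000 bytes.
Track B: 16,000 × 3,300 × 4 × 2 = 422,400,000 bytes.
Track C: 22,050 × 3,300 × 3 × 1 = 218,295,000 bytes.
Track D: 24,000 × 3,300 × 3 × 6 = 1,425,600,000 bytes.
Track E: 18,900 × 3,300 × 1 × 2 = 124,740,000 bytes.
Track F: 48,000 × 3,300 × 2 × 2 = 633,600,000 bytes.
Total = 5,359,035,000 bytes = 5.0 GiB.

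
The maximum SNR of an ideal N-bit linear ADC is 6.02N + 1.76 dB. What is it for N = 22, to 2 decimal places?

134.20 dB

6.02 × 22 + 1.76 = 134.20 dB.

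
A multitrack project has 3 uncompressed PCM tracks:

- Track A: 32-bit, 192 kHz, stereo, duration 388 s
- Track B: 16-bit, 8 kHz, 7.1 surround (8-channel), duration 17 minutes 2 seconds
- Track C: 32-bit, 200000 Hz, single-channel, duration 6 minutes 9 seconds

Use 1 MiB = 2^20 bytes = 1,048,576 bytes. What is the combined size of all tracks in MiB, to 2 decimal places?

Track A: 192,000 × 388 × 4 × 2 = 595,968,000 bytes.
Track B: 17 minutes 2 seconds = 1,022 s; 8,000 × 1,022 × 2 × 8 = 130,816,000 bytes.
Track C: 6 minutes 9 seconds = 369 s; 200,000 × 369 × 4 × 1 = 295,200,000 bytes.
Total = 1,021,984,000 bytes = 974.64 MiB.

974.64 MiB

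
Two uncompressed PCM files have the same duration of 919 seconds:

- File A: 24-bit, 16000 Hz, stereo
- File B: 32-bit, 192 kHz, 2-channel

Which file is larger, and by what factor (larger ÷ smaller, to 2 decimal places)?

File B, by a factor of 16.00

File A: 16,000 × 3 × 2 = 96,000 bytes/s.
File B: 192,000 × 4 × 2 = 1,536,000 bytes/s.
File B is larger; ratio = 1,411,584,000 / 88,224,000 = 16.00.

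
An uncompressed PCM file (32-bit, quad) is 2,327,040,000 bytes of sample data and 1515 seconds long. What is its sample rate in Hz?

Bytes = sample_rate × seconds × bytes_per_sample × channels.
sample_rate = 2,327,040,000 / (1,515 × 4 × 4) = 2,327,040,000 / 24,240 = 96,000 Hz.

96,000 Hz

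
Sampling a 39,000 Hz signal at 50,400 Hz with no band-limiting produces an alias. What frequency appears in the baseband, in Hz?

11,400 Hz

Nyquist = 50,400/2 = 25,200 Hz; 39,000 Hz exceeds it.
Alias = |39,000 − 1×50,400| = |39,000 − 50,400| = 11,400 Hz.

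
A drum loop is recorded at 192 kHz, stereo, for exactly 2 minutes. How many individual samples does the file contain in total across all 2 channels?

46,080,000 samples

exactly 2 minutes = 120 s.
192,000 × 120 s × 2 ch = 46,080,000 samples.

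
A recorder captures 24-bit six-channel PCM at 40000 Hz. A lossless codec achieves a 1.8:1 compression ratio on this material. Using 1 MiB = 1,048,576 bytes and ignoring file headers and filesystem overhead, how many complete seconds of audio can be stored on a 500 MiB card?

Uncompressed byte rate = 40,000 × 3 × 6 = 720,000 bytes/s.
After 1.8:1 compression, effective rate ≈ 400000 bytes/s.
Capacity = 500 × 1,048,576 = 524,288,000 bytes.
524,288,000 / effective rate ≈ 1310.72 s → 1,310 seconds.

1,310 seconds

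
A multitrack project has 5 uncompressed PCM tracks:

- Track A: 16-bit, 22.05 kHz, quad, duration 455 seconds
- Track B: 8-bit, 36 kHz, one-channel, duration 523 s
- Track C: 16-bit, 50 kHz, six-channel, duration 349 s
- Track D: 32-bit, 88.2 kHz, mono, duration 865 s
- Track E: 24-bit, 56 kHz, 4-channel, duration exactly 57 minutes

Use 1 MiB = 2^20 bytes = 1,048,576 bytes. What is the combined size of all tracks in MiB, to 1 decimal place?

2777.0 MiB

Track A: 22,050 × 455 × 2 × 4 = 80,262,000 bytes.
Track B: 36,000 × 523 × 1 × 1 = 18,828,000 bytes.
Track C: 50,000 × 349 × 2 × 6 = 209,400,000 bytes.
Track D: 88,200 × 865 × 4 × 1 = 305,172,000 bytes.
Track E: exactly 57 minutes = 3,420 s; 56,000 × 3,420 × 3 × 4 = 2,298,240,000 bytes.
Total = 2,911,902,000 bytes = 2777.0 MiB.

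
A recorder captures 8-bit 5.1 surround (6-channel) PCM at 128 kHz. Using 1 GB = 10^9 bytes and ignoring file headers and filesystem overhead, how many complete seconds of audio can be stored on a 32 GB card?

41,666 seconds

Uncompressed byte rate = 128,000 × 1 × 6 = 768,000 bytes/s.
Capacity = 32 × 1,000,000,000 = 32,000,000,000 bytes.
32,000,000,000 / 768,000 ≈ 41666.67 s → 41,666 seconds.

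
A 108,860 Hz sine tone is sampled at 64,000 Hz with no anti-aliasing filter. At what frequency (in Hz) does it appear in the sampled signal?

19,140 Hz

Nyquist = 64,000/2 = 32,000 Hz; 108,860 Hz exceeds it.
Alias = |108,860 − 2×64,000| = |108,860 − 128,000| = 19,140 Hz.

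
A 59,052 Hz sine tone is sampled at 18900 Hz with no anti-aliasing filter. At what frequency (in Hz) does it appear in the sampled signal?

2,352 Hz

Nyquist = 18,900/2 = 9,450 Hz; 59,052 Hz exceeds it.
Alias = |59,052 − 3×18,900| = |59,052 − 56,700| = 2,352 Hz.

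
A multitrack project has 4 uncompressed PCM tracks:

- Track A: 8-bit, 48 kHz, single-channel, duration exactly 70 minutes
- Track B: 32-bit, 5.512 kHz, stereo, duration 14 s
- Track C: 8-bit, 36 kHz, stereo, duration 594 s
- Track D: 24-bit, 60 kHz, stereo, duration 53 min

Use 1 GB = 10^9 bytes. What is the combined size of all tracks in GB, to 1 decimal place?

Track A: exactly 70 minutes = 4,200 s; 48,000 × 4,200 × 1 × 1 = 201,600,000 bytes.
Track B: 5,512 × 14 × 4 × 2 = 617,344 bytes.
Track C: 36,000 × 594 × 1 × 2 = 42,768,000 bytes.
Track D: 53 min = 3,180 s; 60,000 × 3,180 × 3 × 2 = 1,144,800,000 bytes.
Total = 1,389,785,344 bytes = 1.4 GB.

1.4 GB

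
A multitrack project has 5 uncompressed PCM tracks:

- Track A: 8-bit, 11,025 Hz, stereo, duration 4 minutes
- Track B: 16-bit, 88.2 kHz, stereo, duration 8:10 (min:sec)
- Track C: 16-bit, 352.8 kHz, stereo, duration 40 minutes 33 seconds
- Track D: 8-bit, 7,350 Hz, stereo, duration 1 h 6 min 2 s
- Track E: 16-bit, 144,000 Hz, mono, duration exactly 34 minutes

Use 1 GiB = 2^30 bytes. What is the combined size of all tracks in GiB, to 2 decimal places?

3.96 GiB

Track A: 4 minutes = 240 s; 11,025 × 240 × 1 × 2 = 5,292,000 bytes.
Track B: 8:10 (min:sec) = 490 s; 88,200 × 490 × 2 × 2 = 172,872,000 bytes.
Track C: 40 minutes 33 seconds = 2,433 s; 352,800 × 2,433 × 2 × 2 = 3,433,449,600 bytes.
Track D: 1 h 6 min 2 s = 3,962 s; 7,350 × 3,962 × 1 × 2 = 58,241,400 bytes.
Track E: exactly 34 minutes = 2,040 s; 144,000 × 2,040 × 2 × 1 = 587,520,000 bytes.
Total = 4,257,375,000 bytes = 3.96 GiB.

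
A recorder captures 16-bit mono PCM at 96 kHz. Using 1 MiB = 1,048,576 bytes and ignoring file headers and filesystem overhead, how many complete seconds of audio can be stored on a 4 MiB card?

21 seconds

Uncompressed byte rate = 96,000 × 2 × 1 = 192,000 bytes/s.
Capacity = 4 × 1,048,576 = 4,194,304 bytes.
4,194,304 / 192,000 ≈ 21.85 s → 21 seconds.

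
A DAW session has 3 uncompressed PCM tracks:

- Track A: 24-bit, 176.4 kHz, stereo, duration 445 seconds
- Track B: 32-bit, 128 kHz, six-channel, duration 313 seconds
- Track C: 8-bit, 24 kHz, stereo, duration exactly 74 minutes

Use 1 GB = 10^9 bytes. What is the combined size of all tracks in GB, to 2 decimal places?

1.65 GB

Track A: 176,400 × 445 × 3 × 2 = 470,988,000 bytes.
Track B: 128,000 × 313 × 4 × 6 = 961,536,000 bytes.
Track C: exactly 74 minutes = 4,440 s; 24,000 × 4,440 × 1 × 2 = 213,120,000 bytes.
Total = 1,645,644,000 bytes = 1.65 GB.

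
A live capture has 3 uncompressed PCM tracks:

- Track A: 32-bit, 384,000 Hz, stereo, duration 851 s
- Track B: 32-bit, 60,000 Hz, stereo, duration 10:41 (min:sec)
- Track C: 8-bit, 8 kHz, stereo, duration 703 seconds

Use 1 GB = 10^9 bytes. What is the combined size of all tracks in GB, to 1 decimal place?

2.9 GB

Track A: 384,000 × 851 × 4 × 2 = 2,614,272,000 bytes.
Track B: 10:41 (min:sec) = 641 s; 60,000 × 641 × 4 × 2 = 307,680,000 bytes.
Track C: 8,000 × 703 × 1 × 2 = 11,248,000 bytes.
Total = 2,933,200,000 bytes = 2.9 GB.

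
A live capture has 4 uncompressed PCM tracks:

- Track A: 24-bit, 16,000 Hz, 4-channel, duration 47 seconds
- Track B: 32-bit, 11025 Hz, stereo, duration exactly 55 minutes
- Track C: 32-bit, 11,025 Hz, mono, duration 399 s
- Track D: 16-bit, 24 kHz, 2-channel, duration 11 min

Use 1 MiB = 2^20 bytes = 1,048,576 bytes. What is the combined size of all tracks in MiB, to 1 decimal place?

Track A: 16,000 × 47 × 3 × 4 = 9,024,000 bytes.
Track B: exactly 55 minutes = 3,300 s; 11,025 × 3,300 × 4 × 2 = 291,060,000 bytes.
Track C: 11,025 × 399 × 4 × 1 = 17,595,900 bytes.
Track D: 11 min = 660 s; 24,000 × 660 × 2 × 2 = 63,360,000 bytes.
Total = 381,039,900 bytes = 363.4 MiB.

363.4 MiB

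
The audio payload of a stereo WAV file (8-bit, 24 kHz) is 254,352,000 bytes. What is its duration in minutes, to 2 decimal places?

Byte rate = 24,000 × 1 × 2 = 48,000 bytes/s.
Duration = 254,352,000 / 48,000 = 5,299 s.
5,299 s / 60 = 88.32 minutes.

88.32 minutes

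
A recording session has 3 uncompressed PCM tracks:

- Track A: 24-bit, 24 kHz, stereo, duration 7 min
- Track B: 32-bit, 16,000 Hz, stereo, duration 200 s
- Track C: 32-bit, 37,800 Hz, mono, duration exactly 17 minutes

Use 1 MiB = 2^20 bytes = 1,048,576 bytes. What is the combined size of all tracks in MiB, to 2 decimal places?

Track A: 7 min = 420 s; 24,000 × 420 × 3 × 2 = 60,480,000 bytes.
Track B: 16,000 × 200 × 4 × 2 = 25,600,000 bytes.
Track C: exactly 17 minutes = 1,020 s; 37,800 × 1,020 × 4 × 1 = 154,224,000 bytes.
Total = 240,304,000 bytes = 229.17 MiB.

229.17 MiB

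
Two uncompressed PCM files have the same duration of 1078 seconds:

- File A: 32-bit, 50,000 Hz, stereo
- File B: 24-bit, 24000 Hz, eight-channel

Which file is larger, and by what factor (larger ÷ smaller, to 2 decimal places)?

File A: 50,000 × 4 × 2 = 400,000 bytes/s.
File B: 24,000 × 3 × 8 = 576,000 bytes/s.
File B is larger; ratio = 620,928,000 / 431,200,000 = 1.44.

File B, by a factor of 1.44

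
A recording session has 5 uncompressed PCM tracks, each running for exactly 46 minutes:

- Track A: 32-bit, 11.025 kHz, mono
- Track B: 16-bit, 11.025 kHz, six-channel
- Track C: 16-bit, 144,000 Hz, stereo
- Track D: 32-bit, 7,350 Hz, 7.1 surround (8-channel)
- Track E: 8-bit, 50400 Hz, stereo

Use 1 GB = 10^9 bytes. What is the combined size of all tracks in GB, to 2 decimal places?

exactly 46 minutes = 2,760 s.
Track A: 11,025 × 2,760 × 4 × 1 = 121,716,000 bytes.
Track B: 11,025 × 2,760 × 2 × 6 = 365,148,000 bytes.
Track C: 144,000 × 2,760 × 2 × 2 = 1,589,760,000 bytes.
Track D: 7,350 × 2,760 × 4 × 8 = 649,152,000 bytes.
Track E: 50,400 × 2,760 × 1 × 2 = 278,208,000 bytes.
Total = 3,003,984,000 bytes = 3.00 GB.

3.00 GB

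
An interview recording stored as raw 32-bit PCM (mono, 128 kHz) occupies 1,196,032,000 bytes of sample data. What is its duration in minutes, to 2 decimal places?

38.93 minutes

Byte rate = 128,000 × 4 × 1 = 512,000 bytes/s.
Duration = 1,196,032,000 / 512,000 = 2,336 s.
2,336 s / 60 = 38.93 minutes.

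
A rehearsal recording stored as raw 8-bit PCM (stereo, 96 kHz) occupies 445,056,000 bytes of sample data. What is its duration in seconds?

2,318 seconds

Byte rate = 96,000 × 1 × 2 = 192,000 bytes/s.
Duration = 445,056,000 / 192,000 = 2,318 s.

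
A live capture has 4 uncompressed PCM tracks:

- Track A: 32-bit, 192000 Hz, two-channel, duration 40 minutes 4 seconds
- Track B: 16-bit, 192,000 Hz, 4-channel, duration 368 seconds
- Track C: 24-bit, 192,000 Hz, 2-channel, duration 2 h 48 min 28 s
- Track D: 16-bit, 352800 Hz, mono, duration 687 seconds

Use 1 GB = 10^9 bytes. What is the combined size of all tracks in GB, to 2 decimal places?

16.39 GB

Track A: 40 minutes 4 seconds = 2,404 s; 192,000 × 2,404 × 4 × 2 = 3,692,544,000 bytes.
Track B: 192,000 × 368 × 2 × 4 = 565,248,000 bytes.
Track C: 2 h 48 min 28 s = 10,108 s; 192,000 × 10,108 × 3 × 2 = 11,644,416,000 bytes.
Track D: 352,800 × 687 × 2 × 1 = 484,747,200 bytes.
Total = 16,386,955,200 bytes = 16.39 GB.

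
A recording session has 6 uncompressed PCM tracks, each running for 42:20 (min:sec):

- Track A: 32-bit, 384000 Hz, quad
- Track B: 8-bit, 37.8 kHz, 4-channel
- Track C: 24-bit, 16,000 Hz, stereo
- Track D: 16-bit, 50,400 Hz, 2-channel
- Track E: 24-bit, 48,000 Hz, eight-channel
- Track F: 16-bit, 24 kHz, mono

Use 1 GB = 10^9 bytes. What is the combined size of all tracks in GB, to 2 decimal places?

19.79 GB

42:20 (min:sec) = 2,540 s.
Track A: 384,000 × 2,540 × 4 × 4 = 15,605,760,000 bytes.
Track B: 37,800 × 2,540 × 1 × 4 = 384,048,000 bytes.
Track C: 16,000 × 2,540 × 3 × 2 = 243,840,000 bytes.
Track D: 50,400 × 2,540 × 2 × 2 = 512,064,000 bytes.
Track E: 48,000 × 2,540 × 3 × 8 = 2,926,080,000 bytes.
Track F: 24,000 × 2,540 × 2 × 1 = 121,920,000 bytes.
Total = 19,793,712,000 bytes = 19.79 GB.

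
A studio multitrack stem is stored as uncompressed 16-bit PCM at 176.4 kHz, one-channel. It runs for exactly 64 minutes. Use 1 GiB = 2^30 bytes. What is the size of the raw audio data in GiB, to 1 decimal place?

1.3 GiB

Duration = exactly 64 minutes = 3,840 s.
Bytes = 176,400 samples/s × 3,840 s × 2 bytes/sample × 1 ch = 1,354,752,000 bytes.
1,354,752,000 / 1,073,741,824 = 1.3 GiB.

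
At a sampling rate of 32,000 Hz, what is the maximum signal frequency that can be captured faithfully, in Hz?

Nyquist frequency = sample rate / 2 = 32,000 / 2 = 16,000 Hz.

16,000 Hz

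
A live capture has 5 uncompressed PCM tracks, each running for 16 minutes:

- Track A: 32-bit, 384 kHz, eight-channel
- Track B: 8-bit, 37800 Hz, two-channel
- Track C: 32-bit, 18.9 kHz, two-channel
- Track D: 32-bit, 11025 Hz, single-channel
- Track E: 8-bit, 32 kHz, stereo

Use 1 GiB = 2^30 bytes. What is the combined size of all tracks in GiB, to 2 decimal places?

11.29 GiB

16 minutes = 960 s.
Track A: 384,000 × 960 × 4 × 8 = 11,796,480,000 bytes.
Track B: 37,800 × 960 × 1 × 2 = 72,576,000 bytes.
Track C: 18,900 × 960 × 4 × 2 = 145,152,000 bytes.
Track D: 11,025 × 960 × 4 × 1 = 42,336,000 bytes.
Track E: 32,000 × 960 × 1 × 2 = 61,440,000 bytes.
Total = 12,117,984,000 bytes = 11.29 GiB.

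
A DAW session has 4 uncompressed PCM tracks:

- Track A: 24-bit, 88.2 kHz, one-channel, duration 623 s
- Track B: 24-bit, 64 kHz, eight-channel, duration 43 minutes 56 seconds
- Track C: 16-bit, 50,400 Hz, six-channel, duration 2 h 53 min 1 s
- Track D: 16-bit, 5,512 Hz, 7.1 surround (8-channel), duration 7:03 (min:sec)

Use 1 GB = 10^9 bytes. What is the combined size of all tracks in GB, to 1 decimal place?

Track A: 88,200 × 623 × 3 × 1 = 164,845,800 bytes.
Track B: 43 minutes 56 seconds = 2,636 s; 64,000 × 2,636 × 3 × 8 = 4,048,896,000 bytes.
Track C: 2 h 53 min 1 s = 10,381 s; 50,400 × 10,381 × 2 × 6 = 6,278,428,800 bytes.
Track D: 7:03 (min:sec) = 423 s; 5,512 × 423 × 2 × 8 = 37,305,216 bytes.
Total = 10,529,475,816 bytes = 10.5 GB.

10.5 GB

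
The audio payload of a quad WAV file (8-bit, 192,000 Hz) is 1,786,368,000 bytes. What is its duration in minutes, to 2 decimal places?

Byte rate = 192,000 × 1 × 4 = 768,000 bytes/s.
Duration = 1,786,368,000 / 768,000 = 2,326 s.
2,326 s / 60 = 38.77 minutes.

38.77 minutes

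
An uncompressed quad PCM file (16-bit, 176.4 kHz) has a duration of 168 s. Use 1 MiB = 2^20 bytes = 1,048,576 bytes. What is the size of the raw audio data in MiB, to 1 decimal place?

226.1 MiB

Bytes = 176,400 samples/s × 168 s × 2 bytes/sample × 4 ch = 237,081,600 bytes.
237,081,600 / 1,048,576 = 226.1 MiB.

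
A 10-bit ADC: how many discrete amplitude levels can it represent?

1,024 levels

2^10 = 1,024.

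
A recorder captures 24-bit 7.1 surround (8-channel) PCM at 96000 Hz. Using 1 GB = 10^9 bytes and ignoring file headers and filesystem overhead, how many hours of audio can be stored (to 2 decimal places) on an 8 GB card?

0.96 hours

Uncompressed byte rate = 96,000 × 3 × 8 = 2,304,000 bytes/s.
Capacity = 8 × 1,000,000,000 = 8,000,000,000 bytes.
8,000,000,000 / 2,304,000 ≈ 3472.22 s → 0.96 hours.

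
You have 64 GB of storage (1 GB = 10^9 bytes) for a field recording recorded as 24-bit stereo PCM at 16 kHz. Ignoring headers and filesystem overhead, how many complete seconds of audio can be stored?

Uncompressed byte rate = 16,000 × 3 × 2 = 96,000 bytes/s.
Capacity = 64 × 1,000,000,000 = 64,000,000,000 bytes.
64,000,000,000 / 96,000 ≈ 666666.67 s → 666,666 seconds.

666,666 seconds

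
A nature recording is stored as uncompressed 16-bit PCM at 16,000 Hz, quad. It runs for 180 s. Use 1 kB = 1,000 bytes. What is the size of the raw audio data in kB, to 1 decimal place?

23040.0 kB

Bytes = 16,000 samples/s × 180 s × 2 bytes/sample × 4 ch = 23,040,000 bytes.
23,040,000 / 1,000 = 23040.0 kB.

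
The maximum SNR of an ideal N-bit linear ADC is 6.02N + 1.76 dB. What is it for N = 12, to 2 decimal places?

6.02 × 12 + 1.76 = 74.00 dB.

74.00 dB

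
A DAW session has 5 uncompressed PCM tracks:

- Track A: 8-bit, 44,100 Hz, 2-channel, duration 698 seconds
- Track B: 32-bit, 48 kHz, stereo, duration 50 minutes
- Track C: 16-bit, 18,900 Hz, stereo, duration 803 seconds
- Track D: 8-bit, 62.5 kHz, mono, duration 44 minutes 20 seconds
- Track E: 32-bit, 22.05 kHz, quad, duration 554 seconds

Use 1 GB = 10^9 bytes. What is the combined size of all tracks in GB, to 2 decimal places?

Track A: 44,100 × 698 × 1 × 2 = 61,563,600 bytes.
Track B: 50 minutes = 3,000 s; 48,000 × 3,000 × 4 × 2 = 1,152,000,000 bytes.
Track C: 18,900 × 803 × 2 × 2 = 60,706,800 bytes.
Track D: 44 minutes 20 seconds = 2,660 s; 62,500 × 2,660 × 1 × 1 = 166,250,000 bytes.
Track E: 22,050 × 554 × 4 × 4 = 195,451,200 bytes.
Total = 1,635,971,600 bytes = 1.64 GB.

1.64 GB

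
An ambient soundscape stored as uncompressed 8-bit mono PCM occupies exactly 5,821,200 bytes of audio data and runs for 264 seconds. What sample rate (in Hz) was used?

Bytes = sample_rate × seconds × bytes_per_sample × channels.
sample_rate = 5,821,200 / (264 × 1 × 1) = 5,821,200 / 264 = 22,050 Hz.

22,050 Hz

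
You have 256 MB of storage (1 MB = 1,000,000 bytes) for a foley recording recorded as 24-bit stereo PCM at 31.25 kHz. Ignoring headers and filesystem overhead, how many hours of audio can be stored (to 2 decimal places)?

0.38 hours

Uncompressed byte rate = 31,250 × 3 × 2 = 187,500 bytes/s.
Capacity = 256 × 1,000,000 = 256,000,000 bytes.
256,000,000 / 187,500 ≈ 1365.33 s → 0.38 hours.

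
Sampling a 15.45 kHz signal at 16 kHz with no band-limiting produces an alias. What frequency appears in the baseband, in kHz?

0.55 kHz

Nyquist = 16,000/2 = 8,000 Hz; 15,450 Hz exceeds it.
Alias = |15,450 − 1×16,000| = |15,450 − 16,000| = 550 Hz = 0.55 kHz.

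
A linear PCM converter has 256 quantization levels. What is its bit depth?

8 bits

log2(256) = 8.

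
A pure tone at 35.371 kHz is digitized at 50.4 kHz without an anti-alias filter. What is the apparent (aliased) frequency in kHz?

Nyquist = 50,400/2 = 25,200 Hz; 35,371 Hz exceeds it.
Alias = |35,371 − 1×50,400| = |35,371 − 50,400| = 15,029 Hz = 15.029 kHz.

15.029 kHz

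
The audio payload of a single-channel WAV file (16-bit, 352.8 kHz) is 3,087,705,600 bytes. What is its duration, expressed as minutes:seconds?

72:56

Byte rate = 352,800 × 2 × 1 = 705,600 bytes/s.
Duration = 3,087,705,600 / 705,600 = 4,376 s.
4,376 s = 72:56.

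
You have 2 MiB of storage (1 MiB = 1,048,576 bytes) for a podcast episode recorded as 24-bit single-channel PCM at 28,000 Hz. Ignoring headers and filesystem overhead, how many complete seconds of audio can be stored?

24 seconds

Uncompressed byte rate = 28,000 × 3 × 1 = 84,000 bytes/s.
Capacity = 2 × 1,048,576 = 2,097,152 bytes.
2,097,152 / 84,000 ≈ 24.97 s → 24 seconds.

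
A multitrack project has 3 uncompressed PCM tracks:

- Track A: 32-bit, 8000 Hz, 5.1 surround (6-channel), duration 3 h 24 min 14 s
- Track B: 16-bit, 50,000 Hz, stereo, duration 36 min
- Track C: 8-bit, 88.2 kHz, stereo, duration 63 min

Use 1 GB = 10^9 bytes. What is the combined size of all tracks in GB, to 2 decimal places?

3.45 GB

Track A: 3 h 24 min 14 s = 12,254 s; 8,000 × 12,254 × 4 × 6 = 2,352,768,000 bytes.
Track B: 36 min = 2,160 s; 50,000 × 2,160 × 2 × 2 = 432,000,000 bytes.
Track C: 63 min = 3,780 s; 88,200 × 3,780 × 1 × 2 = 666,792,000 bytes.
Total = 3,451,560,000 bytes = 3.45 GB.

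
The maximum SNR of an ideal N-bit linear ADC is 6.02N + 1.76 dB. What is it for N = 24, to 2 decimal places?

146.24 dB

6.02 × 24 + 1.76 = 146.24 dB.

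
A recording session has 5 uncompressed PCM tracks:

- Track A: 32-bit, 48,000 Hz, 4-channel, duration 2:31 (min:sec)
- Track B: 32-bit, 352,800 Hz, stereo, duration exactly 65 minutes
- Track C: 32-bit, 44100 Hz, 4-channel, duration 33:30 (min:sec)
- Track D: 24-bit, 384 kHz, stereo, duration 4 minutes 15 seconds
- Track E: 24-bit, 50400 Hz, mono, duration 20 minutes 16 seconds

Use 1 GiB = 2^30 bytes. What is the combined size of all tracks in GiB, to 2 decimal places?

12.40 GiB

Track A: 2:31 (min:sec) = 151 s; 48,000 × 151 × 4 × 4 = 115,968,000 bytes.
Track B: exactly 65 minutes = 3,900 s; 352,800 × 3,900 × 4 × 2 = 11,007,360,000 bytes.
Track C: 33:30 (min:sec) = 2,010 s; 44,100 × 2,010 × 4 × 4 = 1,418,256,000 bytes.
Track D: 4 minutes 15 seconds = 255 s; 384,000 × 255 × 3 × 2 = 587,520,000 bytes.
Track E: 20 minutes 16 seconds = 1,216 s; 50,400 × 1,216 × 3 × 1 = 183,859,200 bytes.
Total = 13,312,963,200 bytes = 12.40 GiB.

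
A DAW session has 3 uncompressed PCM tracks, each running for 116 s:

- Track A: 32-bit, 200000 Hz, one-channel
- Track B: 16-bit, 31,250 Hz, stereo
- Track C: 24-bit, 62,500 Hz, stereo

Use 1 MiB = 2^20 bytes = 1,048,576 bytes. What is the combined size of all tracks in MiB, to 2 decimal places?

Track A: 200,000 × 116 × 4 × 1 = 92,800,000 bytes.
Track B: 31,250 × 116 × 2 × 2 = 14,500,000 bytes.
Track C: 62,500 × 116 × 3 × 2 = 43,500,000 bytes.
Total = 150,800,000 bytes = 143.81 MiB.

143.81 MiB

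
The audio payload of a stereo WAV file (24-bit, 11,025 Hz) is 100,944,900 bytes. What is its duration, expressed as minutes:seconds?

25:26

Byte rate = 11,025 × 3 × 2 = 66,150 bytes/s.
Duration = 100,944,900 / 66,150 = 1,526 s.
1,526 s = 25:26.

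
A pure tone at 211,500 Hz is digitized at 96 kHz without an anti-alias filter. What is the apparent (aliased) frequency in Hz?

Nyquist = 96,000/2 = 48,000 Hz; 211,500 Hz exceeds it.
Alias = |211,500 − 2×96,000| = |211,500 − 192,000| = 19,500 Hz.

19,500 Hz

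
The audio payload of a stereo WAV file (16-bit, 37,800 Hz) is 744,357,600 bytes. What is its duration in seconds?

Byte rate = 37,800 × 2 × 2 = 151,200 bytes/s.
Duration = 744,357,600 / 151,200 = 4,923 s.

4,923 seconds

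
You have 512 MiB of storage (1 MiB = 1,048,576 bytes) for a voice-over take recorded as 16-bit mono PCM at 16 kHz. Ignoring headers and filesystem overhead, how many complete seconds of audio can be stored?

Uncompressed byte rate = 16,000 × 2 × 1 = 32,000 bytes/s.
Capacity = 512 × 1,048,576 = 536,870,912 bytes.
536,870,912 / 32,000 ≈ 16777.22 s → 16,777 seconds.

16,777 seconds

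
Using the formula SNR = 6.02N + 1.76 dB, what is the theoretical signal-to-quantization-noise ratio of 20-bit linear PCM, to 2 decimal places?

6.02 × 20 + 1.76 = 122.16 dB.

122.16 dB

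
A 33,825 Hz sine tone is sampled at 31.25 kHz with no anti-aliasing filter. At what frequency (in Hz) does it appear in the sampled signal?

2,575 Hz

Nyquist = 31,250/2 = 15,625 Hz; 33,825 Hz exceeds it.
Alias = |33,825 − 1×31,250| = |33,825 − 31,250| = 2,575 Hz.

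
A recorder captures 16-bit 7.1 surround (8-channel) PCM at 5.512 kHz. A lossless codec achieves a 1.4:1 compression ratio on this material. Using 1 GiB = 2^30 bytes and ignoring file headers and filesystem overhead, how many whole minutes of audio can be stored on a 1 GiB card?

284 minutes

Uncompressed byte rate = 5,512 × 2 × 8 = 88,192 bytes/s.
After 1.4:1 compression, effective rate ≈ 62994.29 bytes/s.
Capacity = 1 × 1,073,741,824 = 1,073,741,824 bytes.
1,073,741,824 / effective rate ≈ 17045.07 s → 284 minutes.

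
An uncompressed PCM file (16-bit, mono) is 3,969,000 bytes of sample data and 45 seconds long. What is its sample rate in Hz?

Bytes = sample_rate × seconds × bytes_per_sample × channels.
sample_rate = 3,969,000 / (45 × 2 × 1) = 3,969,000 / 90 = 44,100 Hz.

44,100 Hz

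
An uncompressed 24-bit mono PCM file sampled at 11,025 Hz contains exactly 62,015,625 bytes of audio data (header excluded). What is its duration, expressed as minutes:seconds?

Byte rate = 11,025 × 3 × 1 = 33,075 bytes/s.
Duration = 62,015,625 / 33,075 = 1,875 s.
1,875 s = 31:15.

31:15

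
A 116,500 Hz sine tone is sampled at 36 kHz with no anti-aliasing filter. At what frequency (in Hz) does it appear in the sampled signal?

8,500 Hz

Nyquist = 36,000/2 = 18,000 Hz; 116,500 Hz exceeds it.
Alias = |116,500 − 3×36,000| = |116,500 − 108,000| = 8,500 Hz.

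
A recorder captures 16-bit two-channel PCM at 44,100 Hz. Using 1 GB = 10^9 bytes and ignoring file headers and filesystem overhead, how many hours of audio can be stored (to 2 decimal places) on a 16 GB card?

25.20 hours

Uncompressed byte rate = 44,100 × 2 × 2 = 176,400 bytes/s.
Capacity = 16 × 1,000,000,000 = 16,000,000,000 bytes.
16,000,000,000 / 176,400 ≈ 90702.95 s → 25.20 hours.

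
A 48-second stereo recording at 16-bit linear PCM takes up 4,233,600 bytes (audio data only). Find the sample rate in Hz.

22,050 Hz

Bytes = sample_rate × seconds × bytes_per_sample × channels.
sample_rate = 4,233,600 / (48 × 2 × 2) = 4,233,600 / 192 = 22,050 Hz.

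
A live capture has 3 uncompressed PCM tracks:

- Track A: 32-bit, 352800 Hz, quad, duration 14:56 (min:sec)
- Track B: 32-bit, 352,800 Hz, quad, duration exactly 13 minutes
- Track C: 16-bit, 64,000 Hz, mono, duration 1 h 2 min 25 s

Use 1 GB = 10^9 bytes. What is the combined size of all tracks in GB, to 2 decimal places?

Track A: 14:56 (min:sec) = 896 s; 352,800 × 896 × 4 × 4 = 5,057,740,800 bytes.
Track B: exactly 13 minutes = 780 s; 352,800 × 780 × 4 × 4 = 4,402,944,000 bytes.
Track C: 1 h 2 min 25 s = 3,745 s; 64,000 × 3,745 × 2 × 1 = 479,360,000 bytes.
Total = 9,940,044,800 bytes = 9.94 GB.

9.94 GB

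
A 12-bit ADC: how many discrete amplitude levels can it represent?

2^12 = 4,096.

4,096 levels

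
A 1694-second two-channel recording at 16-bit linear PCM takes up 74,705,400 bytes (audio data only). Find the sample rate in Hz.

11,025 Hz

Bytes = sample_rate × seconds × bytes_per_sample × channels.
sample_rate = 74,705,400 / (1,694 × 2 × 2) = 74,705,400 / 6,776 = 11,025 Hz.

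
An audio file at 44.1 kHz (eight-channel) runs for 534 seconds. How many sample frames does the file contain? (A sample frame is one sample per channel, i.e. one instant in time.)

23,549,400 sample frames

44,100 samples/s × 534 s = 23,549,400 frames.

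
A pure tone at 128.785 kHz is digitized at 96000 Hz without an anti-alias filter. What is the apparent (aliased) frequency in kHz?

32.785 kHz

Nyquist = 96,000/2 = 48,000 Hz; 128,785 Hz exceeds it.
Alias = |128,785 − 1×96,000| = |128,785 − 96,000| = 32,785 Hz = 32.785 kHz.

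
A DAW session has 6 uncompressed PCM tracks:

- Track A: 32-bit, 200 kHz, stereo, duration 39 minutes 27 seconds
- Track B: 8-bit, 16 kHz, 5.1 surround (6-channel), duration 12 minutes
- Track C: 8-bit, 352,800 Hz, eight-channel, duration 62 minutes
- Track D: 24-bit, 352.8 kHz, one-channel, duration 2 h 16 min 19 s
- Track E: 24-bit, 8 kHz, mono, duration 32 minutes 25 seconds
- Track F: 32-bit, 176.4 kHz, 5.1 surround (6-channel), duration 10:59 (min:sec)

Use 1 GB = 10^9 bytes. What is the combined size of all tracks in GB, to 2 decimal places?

Track A: 39 minutes 27 seconds = 2,367 s; 200,000 × 2,367 × 4 × 2 = 3,787,200,000 bytes.
Track B: 12 minutes = 720 s; 16,000 × 720 × 1 × 6 = 69,120,000 bytes.
Track C: 62 minutes = 3,720 s; 352,800 × 3,720 × 1 × 8 = 10,499,328,000 bytes.
Track D: 2 h 16 min 19 s = 8,179 s; 352,800 × 8,179 × 3 × 1 = 8,656,653,600 bytes.
Track E: 32 minutes 25 seconds = 1,945 s; 8,000 × 1,945 × 3 × 1 = 46,680,000 bytes.
Track F: 10:59 (min:sec) = 659 s; 176,400 × 659 × 4 × 6 = 2,789,942,400 bytes.
Total = 25,848,924,000 bytes = 25.85 GB.

25.85 GB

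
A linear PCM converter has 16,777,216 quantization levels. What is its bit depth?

log2(16,777,216) = 24.

24 bits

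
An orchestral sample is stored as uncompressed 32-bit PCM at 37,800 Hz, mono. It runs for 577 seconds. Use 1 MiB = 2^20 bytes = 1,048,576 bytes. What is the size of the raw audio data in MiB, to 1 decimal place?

Bytes = 37,800 samples/s × 577 s × 4 bytes/sample × 1 ch = 87,242,400 bytes.
87,242,400 / 1,048,576 = 83.2 MiB.

83.2 MiB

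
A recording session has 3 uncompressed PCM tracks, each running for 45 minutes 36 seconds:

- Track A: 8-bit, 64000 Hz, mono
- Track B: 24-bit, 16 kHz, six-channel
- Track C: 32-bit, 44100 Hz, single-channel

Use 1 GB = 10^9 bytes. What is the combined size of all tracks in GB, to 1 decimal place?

45 minutes 36 seconds = 2,736 s.
Track A: 64,000 × 2,736 × 1 × 1 = 175,104,000 bytes.
Track B: 16,000 × 2,736 × 3 × 6 = 787,968,000 bytes.
Track C: 44,100 × 2,736 × 4 × 1 = 482,630,400 bytes.
Total = 1,445,702,400 bytes = 1.4 GB.

1.4 GB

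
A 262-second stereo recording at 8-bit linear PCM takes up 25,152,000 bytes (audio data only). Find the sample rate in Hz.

Bytes = sample_rate × seconds × bytes_per_sample × channels.
sample_rate = 25,152,000 / (262 × 1 × 2) = 25,152,000 / 524 = 48,000 Hz.

48,000 Hz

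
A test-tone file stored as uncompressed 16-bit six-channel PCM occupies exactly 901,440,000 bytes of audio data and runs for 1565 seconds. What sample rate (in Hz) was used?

48,000 Hz

Bytes = sample_rate × seconds × bytes_per_sample × channels.
sample_rate = 901,440,000 / (1,565 × 2 × 6) = 901,440,000 / 18,780 = 48,000 Hz.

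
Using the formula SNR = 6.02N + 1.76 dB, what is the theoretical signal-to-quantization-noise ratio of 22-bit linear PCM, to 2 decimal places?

134.20 dB

6.02 × 22 + 1.76 = 134.20 dB.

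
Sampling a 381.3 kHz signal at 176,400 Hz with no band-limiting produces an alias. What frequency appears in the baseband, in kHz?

28.5 kHz

Nyquist = 176,400/2 = 88,200 Hz; 381,300 Hz exceeds it.
Alias = |381,300 − 2×176,400| = |381,300 − 352,800| = 28,500 Hz = 28.5 kHz.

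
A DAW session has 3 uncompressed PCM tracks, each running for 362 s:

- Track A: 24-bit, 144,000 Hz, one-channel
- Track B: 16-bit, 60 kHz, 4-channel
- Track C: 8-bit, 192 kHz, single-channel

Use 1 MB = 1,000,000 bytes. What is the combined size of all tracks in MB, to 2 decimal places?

399.65 MB

Track A: 144,000 × 362 × 3 × 1 = 156,384,000 bytes.
Track B: 60,000 × 362 × 2 × 4 = 173,760,000 bytes.
Track C: 192,000 × 362 × 1 × 1 = 69,504,000 bytes.
Total = 399,648,000 bytes = 399.65 MB.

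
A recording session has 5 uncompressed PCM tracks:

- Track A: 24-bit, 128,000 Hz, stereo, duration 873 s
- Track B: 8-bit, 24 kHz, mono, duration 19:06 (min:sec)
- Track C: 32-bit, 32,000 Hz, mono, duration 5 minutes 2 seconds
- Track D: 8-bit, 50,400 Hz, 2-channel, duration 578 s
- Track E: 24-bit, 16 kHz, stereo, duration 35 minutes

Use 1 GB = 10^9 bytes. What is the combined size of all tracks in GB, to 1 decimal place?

Track A: 128,000 × 873 × 3 × 2 = 670,464,000 bytes.
Track B: 19:06 (min:sec) = 1,146 s; 24,000 × 1,146 × 1 × 1 = 27,504,000 bytes.
Track C: 5 minutes 2 seconds = 302 s; 32,000 × 302 × 4 × 1 = 38,656,000 bytes.
Track D: 50,400 × 578 × 1 × 2 = 58,262,400 bytes.
Track E: 35 minutes = 2,100 s; 16,000 × 2,100 × 3 × 2 = 201,600,000 bytes.
Total = 996,486,400 bytes = 1.0 GB.

1.0 GB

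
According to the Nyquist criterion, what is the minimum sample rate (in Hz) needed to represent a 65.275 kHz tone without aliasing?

Minimum sample rate = 2 × 65,275 Hz = 130,550 Hz.

130,550 Hz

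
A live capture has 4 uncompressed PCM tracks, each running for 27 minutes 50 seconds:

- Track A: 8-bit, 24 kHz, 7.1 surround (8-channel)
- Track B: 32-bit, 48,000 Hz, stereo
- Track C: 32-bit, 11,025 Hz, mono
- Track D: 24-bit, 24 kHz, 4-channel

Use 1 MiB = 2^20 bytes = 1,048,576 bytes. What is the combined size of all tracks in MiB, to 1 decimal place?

27 minutes 50 seconds = 1,670 s.
Track A: 24,000 × 1,670 × 1 × 8 = 320,640,000 bytes.
Track B: 48,000 × 1,670 × 4 × 2 = 641,280,000 bytes.
Track C: 11,025 × 1,670 × 4 × 1 = 73,647,000 bytes.
Track D: 24,000 × 1,670 × 3 × 4 = 480,960,000 bytes.
Total = 1,516,527,000 bytes = 1446.3 MiB.

1446.3 MiB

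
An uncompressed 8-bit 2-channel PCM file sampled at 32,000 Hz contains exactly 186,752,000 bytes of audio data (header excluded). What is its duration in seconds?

2,918 seconds

Byte rate = 32,000 × 1 × 2 = 64,000 bytes/s.
Duration = 186,752,000 / 64,000 = 2,918 s.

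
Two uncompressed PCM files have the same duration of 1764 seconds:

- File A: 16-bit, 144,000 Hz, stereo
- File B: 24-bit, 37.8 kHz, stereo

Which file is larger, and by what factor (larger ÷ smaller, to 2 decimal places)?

File A: 144,000 × 2 × 2 = 576,000 bytes/s.
File B: 37,800 × 3 × 2 = 226,800 bytes/s.
File A is larger; ratio = 1,016,064,000 / 400,075,200 = 2.54.

File A, by a factor of 2.54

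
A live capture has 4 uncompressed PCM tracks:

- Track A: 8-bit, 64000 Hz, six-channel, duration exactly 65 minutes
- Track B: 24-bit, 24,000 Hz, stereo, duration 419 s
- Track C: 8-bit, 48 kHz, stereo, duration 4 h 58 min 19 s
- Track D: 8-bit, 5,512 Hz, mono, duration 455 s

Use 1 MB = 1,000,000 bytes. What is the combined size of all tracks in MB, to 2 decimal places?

3278.75 MB

Track A: exactly 65 minutes = 3,900 s; 64,000 × 3,900 × 1 × 6 = 1,497,600,000 bytes.
Track B: 24,000 × 419 × 3 × 2 = 60,336,000 bytes.
Track C: 4 h 58 min 19 s = 17,899 s; 48,000 × 17,899 × 1 × 2 = 1,718,304,000 bytes.
Track D: 5,512 × 455 × 1 × 1 = 2,507,960 bytes.
Total = 3,278,747,960 bytes = 3278.75 MB.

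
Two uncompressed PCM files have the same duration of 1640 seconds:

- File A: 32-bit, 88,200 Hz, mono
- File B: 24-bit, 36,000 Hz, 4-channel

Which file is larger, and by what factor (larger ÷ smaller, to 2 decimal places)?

File B, by a factor of 1.22

File A: 88,200 × 4 × 1 = 352,800 bytes/s.
File B: 36,000 × 3 × 4 = 432,000 bytes/s.
File B is larger; ratio = 708,480,000 / 578,592,000 = 1.22.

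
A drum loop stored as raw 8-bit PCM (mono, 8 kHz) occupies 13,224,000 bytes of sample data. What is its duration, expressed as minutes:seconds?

Byte rate = 8,000 × 1 × 1 = 8,000 bytes/s.
Duration = 13,224,000 / 8,000 = 1,653 s.
1,653 s = 27:33.

27:33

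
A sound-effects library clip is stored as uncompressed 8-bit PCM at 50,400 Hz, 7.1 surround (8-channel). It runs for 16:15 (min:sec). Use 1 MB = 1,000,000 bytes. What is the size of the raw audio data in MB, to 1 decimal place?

393.1 MB

Duration = 16:15 (min:sec) = 975 s.
Bytes = 50,400 samples/s × 975 s × 1 bytes/sample × 8 ch = 393,120,000 bytes.
393,120,000 / 1,000,000 = 393.1 MB.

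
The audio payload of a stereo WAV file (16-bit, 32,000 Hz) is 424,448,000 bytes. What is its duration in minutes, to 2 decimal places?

Byte rate = 32,000 × 2 × 2 = 128,000 bytes/s.
Duration = 424,448,000 / 128,000 = 3,316 s.
3,316 s / 60 = 55.27 minutes.

55.27 minutes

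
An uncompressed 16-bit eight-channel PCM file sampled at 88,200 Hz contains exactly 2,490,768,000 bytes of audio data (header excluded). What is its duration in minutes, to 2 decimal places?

29.42 minutes

Byte rate = 88,200 × 2 × 8 = 1,411,200 bytes/s.
Duration = 2,490,768,000 / 1,411,200 = 1,765 s.
1,765 s / 60 = 29.42 minutes.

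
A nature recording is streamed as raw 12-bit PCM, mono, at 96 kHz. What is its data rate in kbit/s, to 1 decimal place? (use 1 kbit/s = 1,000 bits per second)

Bit rate = 96,000 × 12 × 1 = 1,152,000 bits/s.
= 1152.0 kbit/s.

1152.0 kbit/s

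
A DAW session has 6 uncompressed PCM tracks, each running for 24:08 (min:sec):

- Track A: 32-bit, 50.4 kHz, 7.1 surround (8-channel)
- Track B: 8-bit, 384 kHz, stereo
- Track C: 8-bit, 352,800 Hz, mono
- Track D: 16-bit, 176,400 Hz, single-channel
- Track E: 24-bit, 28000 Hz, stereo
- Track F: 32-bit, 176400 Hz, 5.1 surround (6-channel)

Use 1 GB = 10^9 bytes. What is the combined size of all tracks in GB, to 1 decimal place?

10.8 GB

24:08 (min:sec) = 1,448 s.
Track A: 50,400 × 1,448 × 4 × 8 = 2,335,334,400 bytes.
Track B: 384,000 × 1,448 × 1 × 2 = 1,112,064,000 bytes.
Track C: 352,800 × 1,448 × 1 × 1 = 510,854,400 bytes.
Track D: 176,400 × 1,448 × 2 × 1 = 510,854,400 bytes.
Track E: 28,000 × 1,448 × 3 × 2 = 243,264,000 bytes.
Track F: 176,400 × 1,448 × 4 × 6 = 6,130,252,800 bytes.
Total = 10,842,624,000 bytes = 10.8 GB.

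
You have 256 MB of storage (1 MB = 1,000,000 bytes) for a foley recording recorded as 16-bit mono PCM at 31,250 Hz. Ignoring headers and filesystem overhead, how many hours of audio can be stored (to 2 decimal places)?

Uncompressed byte rate = 31,250 × 2 × 1 = 62,500 bytes/s.
Capacity = 256 × 1,000,000 = 256,000,000 bytes.
256,000,000 / 62,500 ≈ 4096 s → 1.14 hours.

1.14 hours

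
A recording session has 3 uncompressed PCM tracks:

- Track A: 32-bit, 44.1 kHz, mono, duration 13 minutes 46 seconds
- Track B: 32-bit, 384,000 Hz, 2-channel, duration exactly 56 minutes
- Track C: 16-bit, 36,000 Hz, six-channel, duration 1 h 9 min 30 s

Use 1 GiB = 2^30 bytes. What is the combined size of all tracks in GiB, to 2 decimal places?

Track A: 13 minutes 46 seconds = 826 s; 44,100 × 826 × 4 × 1 = 145,706,400 bytes.
Track B: exactly 56 minutes = 3,360 s; 384,000 × 3,360 × 4 × 2 = 10,321,920,000 bytes.
Track C: 1 h 9 min 30 s = 4,170 s; 36,000 × 4,170 × 2 × 6 = 1,801,440,000 bytes.
Total = 12,269,066,400 bytes = 11.43 GiB.

11.43 GiB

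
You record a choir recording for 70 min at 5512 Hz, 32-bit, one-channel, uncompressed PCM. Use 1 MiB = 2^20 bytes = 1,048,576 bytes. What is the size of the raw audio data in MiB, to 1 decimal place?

Duration = 70 min = 4,200 s.
Bytes = 5,512 samples/s × 4,200 s × 4 bytes/sample × 1 ch = 92,601,600 bytes.
92,601,600 / 1,048,576 = 88.3 MiB.

88.3 MiB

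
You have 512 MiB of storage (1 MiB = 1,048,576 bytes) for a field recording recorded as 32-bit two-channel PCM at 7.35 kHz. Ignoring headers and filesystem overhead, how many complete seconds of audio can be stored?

9,130 seconds

Uncompressed byte rate = 7,350 × 4 × 2 = 58,800 bytes/s.
Capacity = 512 × 1,048,576 = 536,870,912 bytes.
536,870,912 / 58,800 ≈ 9130.46 s → 9,130 seconds.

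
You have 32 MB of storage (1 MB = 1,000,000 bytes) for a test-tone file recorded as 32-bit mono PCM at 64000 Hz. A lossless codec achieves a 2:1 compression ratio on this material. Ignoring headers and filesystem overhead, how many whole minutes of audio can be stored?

Uncompressed byte rate = 64,000 × 4 × 1 = 256,000 bytes/s.
After 2:1 compression, effective rate ≈ 128000 bytes/s.
Capacity = 32 × 1,000,000 = 32,000,000 bytes.
32,000,000 / effective rate ≈ 250 s → 4 minutes.

4 minutes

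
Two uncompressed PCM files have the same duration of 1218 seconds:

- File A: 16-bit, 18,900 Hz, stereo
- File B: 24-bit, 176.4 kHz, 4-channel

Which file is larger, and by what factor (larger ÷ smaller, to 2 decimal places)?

File B, by a factor of 28.00

File A: 18,900 × 2 × 2 = 75,600 bytes/s.
File B: 176,400 × 3 × 4 = 2,116,800 bytes/s.
File B is larger; ratio = 2,578,262,400 / 92,080,800 = 28.00.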